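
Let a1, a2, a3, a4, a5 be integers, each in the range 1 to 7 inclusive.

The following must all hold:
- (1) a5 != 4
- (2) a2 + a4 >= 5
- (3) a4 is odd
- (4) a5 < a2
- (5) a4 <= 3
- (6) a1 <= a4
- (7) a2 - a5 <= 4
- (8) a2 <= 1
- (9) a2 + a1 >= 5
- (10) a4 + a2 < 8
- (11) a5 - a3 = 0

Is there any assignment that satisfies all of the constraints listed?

Unsatisfiable

From constraint 8: a2 ≤ 1. From constraints 5 and 6: a1 ≤ a4 ≤ 3. Hence a2 + a1 ≤ 4. But constraint 9 requires a2 + a1 ≥ 5, and 5 > 4. Contradiction.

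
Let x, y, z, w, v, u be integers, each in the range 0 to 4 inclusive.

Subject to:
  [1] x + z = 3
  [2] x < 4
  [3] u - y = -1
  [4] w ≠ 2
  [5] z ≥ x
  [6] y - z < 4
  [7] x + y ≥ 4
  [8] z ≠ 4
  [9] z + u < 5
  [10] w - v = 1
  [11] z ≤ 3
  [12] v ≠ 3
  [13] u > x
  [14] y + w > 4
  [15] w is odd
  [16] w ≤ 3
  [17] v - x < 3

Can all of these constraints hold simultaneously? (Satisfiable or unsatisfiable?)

Take x = 1, y = 3, z = 2, w = 3, v = 2, u = 2. Then constraint 1: x + z = 3; constraint 3: u - y = -1, and every other listed constraint is also met.

Satisfiable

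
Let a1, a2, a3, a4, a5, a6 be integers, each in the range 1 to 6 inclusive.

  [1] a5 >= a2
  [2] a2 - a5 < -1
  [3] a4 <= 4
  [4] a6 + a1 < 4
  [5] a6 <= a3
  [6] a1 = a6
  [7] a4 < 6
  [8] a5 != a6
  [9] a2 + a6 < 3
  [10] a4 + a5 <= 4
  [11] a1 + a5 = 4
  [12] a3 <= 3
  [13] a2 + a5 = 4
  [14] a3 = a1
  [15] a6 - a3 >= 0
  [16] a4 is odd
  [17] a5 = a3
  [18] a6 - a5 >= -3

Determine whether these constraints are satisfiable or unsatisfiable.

Unsatisfiable

From constraints 6, 14, and 17, a5 = a3 = a1 = a6, so a5 = a6. But constraint 8 says a5 ≠ a6. Contradiction.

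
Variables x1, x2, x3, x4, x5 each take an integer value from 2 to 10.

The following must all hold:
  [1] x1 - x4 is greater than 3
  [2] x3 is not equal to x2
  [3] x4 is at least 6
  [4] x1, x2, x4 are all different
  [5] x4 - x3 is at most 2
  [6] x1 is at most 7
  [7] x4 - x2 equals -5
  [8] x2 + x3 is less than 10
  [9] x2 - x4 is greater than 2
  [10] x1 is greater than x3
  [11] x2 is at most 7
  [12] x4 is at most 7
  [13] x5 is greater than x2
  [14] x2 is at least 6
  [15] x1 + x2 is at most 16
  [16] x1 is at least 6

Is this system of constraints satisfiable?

Unsatisfiable

Constraints 3, 6, 11, 12, 14, and 16 confine each of x1, x2, x4 to the 2 values {6, 7}.
Constraint 4 requires all 3 of them to be distinct, but only 2 values are available — impossible by the pigeonhole principle.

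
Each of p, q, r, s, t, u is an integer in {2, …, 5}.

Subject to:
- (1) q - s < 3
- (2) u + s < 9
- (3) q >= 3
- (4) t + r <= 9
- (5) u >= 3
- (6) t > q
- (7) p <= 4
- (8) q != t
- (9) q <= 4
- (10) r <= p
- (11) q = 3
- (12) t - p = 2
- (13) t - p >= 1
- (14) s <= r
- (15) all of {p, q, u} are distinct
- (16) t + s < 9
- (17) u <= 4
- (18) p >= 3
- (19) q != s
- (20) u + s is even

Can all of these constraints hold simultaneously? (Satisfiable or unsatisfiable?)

Unsatisfiable

Constraints 3, 5, 7, 9, 17, and 18 confine each of p, q, u to the 2 values {3, 4}.
Constraint 15 requires all 3 of them to be distinct, but only 2 values are available — impossible by the pigeonhole principle.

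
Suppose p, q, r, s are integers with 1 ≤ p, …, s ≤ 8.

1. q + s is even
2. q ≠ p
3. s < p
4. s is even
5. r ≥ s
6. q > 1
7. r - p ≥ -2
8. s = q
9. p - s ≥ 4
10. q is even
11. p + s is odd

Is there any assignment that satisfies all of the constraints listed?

Take p = 7, q = 2, r = 6, s = 2. Then constraint 1: q + s = 4 is even; constraint 7: r - p = -1; constraint 9: p - s = 5, and every other listed constraint is also met.

Satisfiable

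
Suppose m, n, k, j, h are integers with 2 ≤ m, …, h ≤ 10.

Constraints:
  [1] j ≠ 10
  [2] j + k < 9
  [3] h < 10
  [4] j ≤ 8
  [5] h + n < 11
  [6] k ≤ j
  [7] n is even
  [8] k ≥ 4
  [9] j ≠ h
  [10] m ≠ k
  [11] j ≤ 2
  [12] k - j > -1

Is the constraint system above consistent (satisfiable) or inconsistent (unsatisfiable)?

Unsatisfiable

From constraint 8: k ≥ 4. From constraints 6 and 11: k ≤ j and j ≤ 2, so k ≤ 2. But 2 < 4, so no value of k works.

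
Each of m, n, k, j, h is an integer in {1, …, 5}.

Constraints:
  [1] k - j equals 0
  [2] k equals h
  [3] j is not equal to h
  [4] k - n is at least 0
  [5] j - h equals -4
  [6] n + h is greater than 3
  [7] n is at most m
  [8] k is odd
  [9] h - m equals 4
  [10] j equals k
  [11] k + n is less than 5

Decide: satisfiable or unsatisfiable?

Unsatisfiable

From constraints 2 and 10, j = k = h, so j = h. But constraint 3 says j ≠ h. Contradiction.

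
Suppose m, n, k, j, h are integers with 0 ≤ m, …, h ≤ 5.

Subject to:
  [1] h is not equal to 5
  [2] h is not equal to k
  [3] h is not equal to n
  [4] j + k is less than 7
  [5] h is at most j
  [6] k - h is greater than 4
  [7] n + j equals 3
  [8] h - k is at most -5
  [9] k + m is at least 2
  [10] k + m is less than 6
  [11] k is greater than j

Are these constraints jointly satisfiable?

Try m = 0, n = 3, k = 5, j = 0, h = 0.
Check constraint 4: j + k = 5; constraint 6: k - h = 5. The remaining constraints are straightforward to verify.

Satisfiable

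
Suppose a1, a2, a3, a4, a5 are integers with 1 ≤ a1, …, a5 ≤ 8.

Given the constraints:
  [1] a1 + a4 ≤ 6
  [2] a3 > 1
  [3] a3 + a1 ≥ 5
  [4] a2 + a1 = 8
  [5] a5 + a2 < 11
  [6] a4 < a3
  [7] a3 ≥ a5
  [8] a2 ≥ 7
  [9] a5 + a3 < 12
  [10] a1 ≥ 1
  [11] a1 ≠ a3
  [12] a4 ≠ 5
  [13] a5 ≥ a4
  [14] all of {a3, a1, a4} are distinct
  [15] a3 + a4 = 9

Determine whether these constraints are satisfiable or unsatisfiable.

One satisfying assignment is a1 = 1, a2 = 7, a3 = 7, a4 = 2, a5 = 3.
For the less obvious constraints — constraint 1: a1 + a4 = 3; constraint 3: a3 + a1 = 8; constraint 4: a2 + a1 = 8 — and the others hold by inspection.

Satisfiable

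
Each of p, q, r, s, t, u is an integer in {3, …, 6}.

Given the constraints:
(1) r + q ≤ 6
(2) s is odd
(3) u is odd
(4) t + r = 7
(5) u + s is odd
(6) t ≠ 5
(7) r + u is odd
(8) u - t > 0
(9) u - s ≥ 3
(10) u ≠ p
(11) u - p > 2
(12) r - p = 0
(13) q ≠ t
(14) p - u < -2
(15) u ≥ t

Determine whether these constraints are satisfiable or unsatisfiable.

Constraint 3 makes u odd and constraint 2 makes s odd, so u + s must be even. Constraint 5 says u + s is odd — contradiction.

Unsatisfiable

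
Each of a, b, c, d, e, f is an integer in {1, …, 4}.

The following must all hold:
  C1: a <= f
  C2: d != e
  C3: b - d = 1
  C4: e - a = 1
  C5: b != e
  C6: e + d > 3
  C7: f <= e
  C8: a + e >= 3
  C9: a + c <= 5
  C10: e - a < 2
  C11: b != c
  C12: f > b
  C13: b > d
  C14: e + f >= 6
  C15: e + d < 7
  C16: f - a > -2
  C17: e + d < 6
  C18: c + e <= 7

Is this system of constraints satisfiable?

Satisfiable

Try a = 2, b = 2, c = 3, d = 1, e = 3, f = 3.
Check constraint 3: b - d = 1; constraint 4: e - a = 1; constraint 6: e + d = 4. The remaining constraints are straightforward to verify.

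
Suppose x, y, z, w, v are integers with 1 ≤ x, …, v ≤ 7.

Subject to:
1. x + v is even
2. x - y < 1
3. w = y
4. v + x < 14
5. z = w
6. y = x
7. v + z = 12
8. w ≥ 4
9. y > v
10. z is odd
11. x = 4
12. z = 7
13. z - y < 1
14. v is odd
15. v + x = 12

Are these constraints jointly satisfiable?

Unsatisfiable

Constraint 12 fixes z = 7 and constraint 11 fixes x = 4. Constraints 3, 5, and 6 give z = w = y = x, so z = x. But 7 ≠ 4 — contradiction.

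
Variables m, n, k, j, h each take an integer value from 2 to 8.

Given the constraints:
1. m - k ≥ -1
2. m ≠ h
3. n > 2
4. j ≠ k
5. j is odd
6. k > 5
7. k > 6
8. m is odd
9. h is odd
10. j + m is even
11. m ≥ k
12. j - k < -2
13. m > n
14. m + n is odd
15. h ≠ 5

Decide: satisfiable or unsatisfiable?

Satisfiable

Take m = 7, n = 4, k = 7, j = 3, h = 3. Then constraint 1: m - k = 0; constraint 12: j - k = -4, and every other listed constraint is also met.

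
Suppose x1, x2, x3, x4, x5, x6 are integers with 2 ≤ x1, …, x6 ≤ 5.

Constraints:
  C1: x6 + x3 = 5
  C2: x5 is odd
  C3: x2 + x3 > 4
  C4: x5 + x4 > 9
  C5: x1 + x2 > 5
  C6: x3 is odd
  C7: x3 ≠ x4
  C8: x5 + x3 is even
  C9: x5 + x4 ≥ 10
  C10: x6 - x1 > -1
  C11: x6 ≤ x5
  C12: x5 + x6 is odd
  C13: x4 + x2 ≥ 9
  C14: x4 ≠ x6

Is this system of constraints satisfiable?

Take x1 = 2, x2 = 4, x3 = 3, x4 = 5, x5 = 5, x6 = 2. Then constraint 1: x6 + x3 = 5; constraint 3: x2 + x3 = 7, and every other listed constraint is also met.

Satisfiable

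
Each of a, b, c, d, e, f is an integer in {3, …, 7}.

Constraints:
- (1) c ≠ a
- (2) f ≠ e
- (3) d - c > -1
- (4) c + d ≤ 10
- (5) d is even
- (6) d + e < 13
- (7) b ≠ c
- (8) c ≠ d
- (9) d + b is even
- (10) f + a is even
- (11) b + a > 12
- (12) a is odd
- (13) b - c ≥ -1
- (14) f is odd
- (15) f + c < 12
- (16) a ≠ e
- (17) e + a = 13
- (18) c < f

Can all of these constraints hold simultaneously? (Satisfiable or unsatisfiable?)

Satisfiable

One satisfying assignment is a = 7, b = 6, c = 4, d = 6, e = 6, f = 7.
For the less obvious constraints — constraint 3: d - c = 2; constraint 4: c + d = 10; constraint 6: d + e = 12 — and the others hold by inspection.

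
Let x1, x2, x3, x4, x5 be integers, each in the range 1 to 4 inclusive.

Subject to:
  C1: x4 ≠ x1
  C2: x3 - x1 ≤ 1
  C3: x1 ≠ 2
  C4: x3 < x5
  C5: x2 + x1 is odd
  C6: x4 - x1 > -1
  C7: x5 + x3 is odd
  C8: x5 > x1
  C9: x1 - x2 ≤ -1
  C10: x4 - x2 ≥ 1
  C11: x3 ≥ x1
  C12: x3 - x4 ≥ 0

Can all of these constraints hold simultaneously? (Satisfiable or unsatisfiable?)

Constraints 2, 9, 10, and 12 give x3 − x4 ≥ 0, x4 − x2 ≥ 1, x2 − x1 ≥ 1, x1 − x3 ≥ -1.
Adding all 4 inequalities: the left sides telescope to 0, and the right sides sum to 0 + 1 + 1 + (-1) = 1. So 0 ≥ 1, which is false.

Unsatisfiable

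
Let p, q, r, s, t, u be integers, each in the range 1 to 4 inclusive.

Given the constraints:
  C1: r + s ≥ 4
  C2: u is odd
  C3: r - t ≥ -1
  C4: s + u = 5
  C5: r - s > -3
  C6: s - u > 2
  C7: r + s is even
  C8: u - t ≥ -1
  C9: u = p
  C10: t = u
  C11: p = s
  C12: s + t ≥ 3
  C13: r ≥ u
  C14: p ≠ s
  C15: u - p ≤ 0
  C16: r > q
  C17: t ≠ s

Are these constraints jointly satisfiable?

From constraints 9, 10, and 11, t = u = p = s, so t = s. But constraint 17 says t ≠ s. Contradiction.

Unsatisfiable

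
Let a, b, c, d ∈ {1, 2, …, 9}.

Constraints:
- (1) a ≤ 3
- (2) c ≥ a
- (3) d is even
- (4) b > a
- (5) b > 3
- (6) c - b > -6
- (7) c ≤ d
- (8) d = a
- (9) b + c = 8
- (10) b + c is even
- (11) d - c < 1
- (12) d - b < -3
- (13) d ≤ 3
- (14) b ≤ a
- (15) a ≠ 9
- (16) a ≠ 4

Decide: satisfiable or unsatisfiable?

Unsatisfiable

From constraints 1 and 14: b ≤ a ≤ 3. From constraints 7 and 13: c ≤ d ≤ 3. Hence b + c ≤ 6. But constraint 9 requires b + c = 8, and 8 > 6. Contradiction.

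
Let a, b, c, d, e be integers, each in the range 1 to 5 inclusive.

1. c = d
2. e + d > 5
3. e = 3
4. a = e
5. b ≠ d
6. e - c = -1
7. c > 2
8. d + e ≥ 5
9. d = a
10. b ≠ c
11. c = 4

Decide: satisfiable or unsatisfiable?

Constraint 11 fixes c = 4 and constraint 3 fixes e = 3. Constraints 1, 4, and 9 give c = d = a = e, so c = e. But 4 ≠ 3 — contradiction.

Unsatisfiable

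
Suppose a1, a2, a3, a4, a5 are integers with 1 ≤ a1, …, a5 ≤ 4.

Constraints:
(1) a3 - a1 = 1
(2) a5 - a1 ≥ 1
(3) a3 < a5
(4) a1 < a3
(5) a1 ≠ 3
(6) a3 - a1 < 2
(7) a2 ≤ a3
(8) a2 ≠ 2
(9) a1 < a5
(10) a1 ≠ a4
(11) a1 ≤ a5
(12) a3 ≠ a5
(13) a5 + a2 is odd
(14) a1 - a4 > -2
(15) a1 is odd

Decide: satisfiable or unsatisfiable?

Satisfiable

The assignment a1 = 1, a2 = 1, a3 = 2, a4 = 2, a5 = 4 works:
  constraint 1 holds since a3 - a1 = 1.
  constraint 2 holds since a5 - a1 = 3.
The rest check out directly.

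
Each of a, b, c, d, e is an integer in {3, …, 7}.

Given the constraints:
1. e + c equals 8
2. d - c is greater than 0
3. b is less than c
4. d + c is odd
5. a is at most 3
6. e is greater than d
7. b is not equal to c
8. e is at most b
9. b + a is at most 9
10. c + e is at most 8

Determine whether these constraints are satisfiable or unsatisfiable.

Unsatisfiable

Constraints 2, 3, 6, and 8 give e ≤ b, b < c, c < d, d < e. Chaining: e ≤ b < c < d < e, which forces e < e — impossible.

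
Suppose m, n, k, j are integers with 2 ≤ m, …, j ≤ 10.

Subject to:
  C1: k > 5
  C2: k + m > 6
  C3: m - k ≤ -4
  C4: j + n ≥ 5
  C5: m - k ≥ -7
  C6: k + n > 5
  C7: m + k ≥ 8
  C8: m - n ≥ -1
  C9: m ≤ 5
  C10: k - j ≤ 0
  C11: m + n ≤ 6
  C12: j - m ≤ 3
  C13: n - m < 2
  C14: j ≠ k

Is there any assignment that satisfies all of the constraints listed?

Unsatisfiable

Constraints 3, 10, and 12 give j − k ≥ 0, k − m ≥ 4, m − j ≥ -3.
Adding all 3 inequalities: the left sides telescope to 0, and the right sides sum to 0 + 4 + (-3) = 1. So 0 ≥ 1, which is false.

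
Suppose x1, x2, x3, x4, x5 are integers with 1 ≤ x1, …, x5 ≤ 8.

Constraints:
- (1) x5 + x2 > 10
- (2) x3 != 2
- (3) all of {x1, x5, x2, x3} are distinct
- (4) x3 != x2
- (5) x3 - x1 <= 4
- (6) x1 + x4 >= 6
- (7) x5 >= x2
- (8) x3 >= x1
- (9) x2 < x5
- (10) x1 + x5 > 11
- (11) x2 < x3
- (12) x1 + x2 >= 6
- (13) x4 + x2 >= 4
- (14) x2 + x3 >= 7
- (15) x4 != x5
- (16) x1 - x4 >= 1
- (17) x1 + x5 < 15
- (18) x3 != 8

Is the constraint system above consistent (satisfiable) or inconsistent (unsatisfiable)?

Satisfiable

Try x1 = 5, x2 = 3, x3 = 7, x4 = 3, x5 = 8.
Check constraint 1: x5 + x2 = 11; constraint 5: x3 - x1 = 2; constraint 6: x1 + x4 = 8. The remaining constraints are straightforward to verify.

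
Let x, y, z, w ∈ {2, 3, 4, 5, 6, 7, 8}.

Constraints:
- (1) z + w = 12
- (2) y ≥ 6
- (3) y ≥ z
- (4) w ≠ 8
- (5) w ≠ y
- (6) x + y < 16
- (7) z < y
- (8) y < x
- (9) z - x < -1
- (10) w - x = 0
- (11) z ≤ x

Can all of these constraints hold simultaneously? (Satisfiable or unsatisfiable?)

Satisfiable

Setting (x, y, z, w) = (7, 6, 5, 7) satisfies everything: constraint 1: z + w = 12; constraint 6: x + y = 13, and the others follow.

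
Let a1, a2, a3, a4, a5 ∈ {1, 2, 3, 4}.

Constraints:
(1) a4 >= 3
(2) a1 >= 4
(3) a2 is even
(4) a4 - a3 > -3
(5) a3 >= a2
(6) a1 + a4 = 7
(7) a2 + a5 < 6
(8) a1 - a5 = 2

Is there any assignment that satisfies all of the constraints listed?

Satisfiable

Setting (a1, a2, a3, a4, a5) = (4, 2, 4, 3, 2) satisfies everything: constraint 4: a4 - a3 = -1; constraint 6: a1 + a4 = 7, and the others follow.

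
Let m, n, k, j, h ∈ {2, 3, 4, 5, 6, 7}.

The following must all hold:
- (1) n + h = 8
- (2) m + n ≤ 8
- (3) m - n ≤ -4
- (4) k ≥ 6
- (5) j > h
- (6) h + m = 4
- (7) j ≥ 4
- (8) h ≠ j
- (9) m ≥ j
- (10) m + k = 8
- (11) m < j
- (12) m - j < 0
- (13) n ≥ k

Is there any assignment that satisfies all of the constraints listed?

Unsatisfiable

From constraints 7 and 9: m ≥ j ≥ 4. From constraints 4 and 13: n ≥ k ≥ 6. Hence m + n ≥ 10. But constraint 2 requires m + n ≤ 8, and 8 < 10. Contradiction.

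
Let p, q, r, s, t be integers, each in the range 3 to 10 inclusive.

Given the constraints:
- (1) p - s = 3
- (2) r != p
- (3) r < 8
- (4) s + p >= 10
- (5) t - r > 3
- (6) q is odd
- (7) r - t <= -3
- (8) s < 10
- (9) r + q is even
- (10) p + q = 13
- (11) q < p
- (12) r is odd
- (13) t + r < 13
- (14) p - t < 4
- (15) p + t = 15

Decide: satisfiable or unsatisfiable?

Satisfiable

Try p = 8, q = 5, r = 3, s = 5, t = 7.
Check constraint 1: p - s = 3; constraint 4: s + p = 13. The remaining constraints are straightforward to verify.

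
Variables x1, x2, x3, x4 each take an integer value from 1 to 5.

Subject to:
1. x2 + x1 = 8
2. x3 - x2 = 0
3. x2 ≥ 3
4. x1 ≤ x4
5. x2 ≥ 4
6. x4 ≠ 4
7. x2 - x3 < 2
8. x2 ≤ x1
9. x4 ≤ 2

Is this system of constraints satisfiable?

Unsatisfiable

From constraints 5 and 8: x1 ≥ x2 and x2 ≥ 4, so x1 ≥ 4. From constraints 4 and 9: x1 ≤ x4 and x4 ≤ 2, so x1 ≤ 2. But 2 < 4, so no value of x1 works.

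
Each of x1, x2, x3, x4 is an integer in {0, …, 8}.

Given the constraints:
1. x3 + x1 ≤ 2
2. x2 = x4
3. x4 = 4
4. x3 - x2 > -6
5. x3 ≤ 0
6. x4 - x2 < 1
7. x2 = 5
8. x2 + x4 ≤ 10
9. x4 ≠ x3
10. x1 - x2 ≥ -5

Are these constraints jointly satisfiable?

Unsatisfiable

Constraint 7 fixes x2 = 5 and constraint 3 fixes x4 = 4, but constraint 2 requires x2 = x4. Since 5 ≠ 4, contradiction.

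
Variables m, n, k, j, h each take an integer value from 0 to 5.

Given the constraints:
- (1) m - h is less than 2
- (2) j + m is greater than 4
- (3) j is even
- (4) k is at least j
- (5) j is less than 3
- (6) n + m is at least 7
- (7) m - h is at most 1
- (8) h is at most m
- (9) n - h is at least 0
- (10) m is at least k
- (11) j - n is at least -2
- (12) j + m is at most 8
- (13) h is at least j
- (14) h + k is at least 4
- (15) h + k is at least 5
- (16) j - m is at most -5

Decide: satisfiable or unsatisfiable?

Unsatisfiable

Constraints 7, 9, 11, and 16 give j − n ≥ -2, n − h ≥ 0, h − m ≥ -1, m − j ≥ 5.
Adding all 4 inequalities: the left sides telescope to 0, and the right sides sum to (-2) + 0 + (-1) + 5 = 2. So 0 ≥ 2, which is false.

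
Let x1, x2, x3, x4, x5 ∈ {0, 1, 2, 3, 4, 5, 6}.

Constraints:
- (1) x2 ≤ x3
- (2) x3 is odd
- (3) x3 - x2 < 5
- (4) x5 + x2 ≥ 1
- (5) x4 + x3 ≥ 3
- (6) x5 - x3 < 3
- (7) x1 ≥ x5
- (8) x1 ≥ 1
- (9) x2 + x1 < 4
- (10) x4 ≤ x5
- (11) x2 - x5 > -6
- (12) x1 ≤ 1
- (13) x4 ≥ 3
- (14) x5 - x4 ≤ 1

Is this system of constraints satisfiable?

Unsatisfiable

From constraints 10 and 13: x5 ≥ x4 and x4 ≥ 3, so x5 ≥ 3. From constraints 7 and 12: x5 ≤ x1 and x1 ≤ 1, so x5 ≤ 1. But 1 < 3, so no value of x5 works.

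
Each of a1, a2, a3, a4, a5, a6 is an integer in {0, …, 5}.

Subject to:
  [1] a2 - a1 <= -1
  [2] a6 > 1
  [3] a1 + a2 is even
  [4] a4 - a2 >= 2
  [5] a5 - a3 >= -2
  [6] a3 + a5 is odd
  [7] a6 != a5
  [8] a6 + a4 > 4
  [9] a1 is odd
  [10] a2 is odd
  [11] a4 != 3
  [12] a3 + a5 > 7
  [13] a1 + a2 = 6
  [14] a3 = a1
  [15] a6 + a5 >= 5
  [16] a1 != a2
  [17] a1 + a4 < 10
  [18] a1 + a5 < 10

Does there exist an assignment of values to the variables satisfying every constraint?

Satisfiable

Try a1 = 5, a2 = 1, a3 = 5, a4 = 4, a5 = 4, a6 = 3.
Check constraint 1: a2 - a1 = -4; constraint 4: a4 - a2 = 3; constraint 5: a5 - a3 = -1. The remaining constraints are straightforward to verify.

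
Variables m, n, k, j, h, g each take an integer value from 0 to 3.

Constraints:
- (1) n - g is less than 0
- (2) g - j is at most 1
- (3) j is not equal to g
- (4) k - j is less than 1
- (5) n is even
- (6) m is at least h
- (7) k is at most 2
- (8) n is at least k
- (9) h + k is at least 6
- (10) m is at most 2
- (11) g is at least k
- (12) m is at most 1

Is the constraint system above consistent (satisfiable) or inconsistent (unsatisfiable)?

Unsatisfiable

From constraints 6 and 10: h ≤ m ≤ 2. From constraint 7: k ≤ 2. Hence h + k ≤ 4. But constraint 9 requires h + k ≥ 6, and 6 > 4. Contradiction.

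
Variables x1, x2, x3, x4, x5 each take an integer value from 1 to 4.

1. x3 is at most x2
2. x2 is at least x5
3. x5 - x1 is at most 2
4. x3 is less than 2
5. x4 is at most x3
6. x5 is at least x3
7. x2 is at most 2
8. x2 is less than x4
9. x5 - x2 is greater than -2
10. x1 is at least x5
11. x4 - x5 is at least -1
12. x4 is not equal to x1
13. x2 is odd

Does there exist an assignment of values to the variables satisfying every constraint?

Unsatisfiable

Constraints 1, 5, and 8 give x3 ≤ x2, x2 < x4, x4 ≤ x3. Chaining: x3 ≤ x2 < x4 ≤ x3, which forces x3 < x3 — impossible.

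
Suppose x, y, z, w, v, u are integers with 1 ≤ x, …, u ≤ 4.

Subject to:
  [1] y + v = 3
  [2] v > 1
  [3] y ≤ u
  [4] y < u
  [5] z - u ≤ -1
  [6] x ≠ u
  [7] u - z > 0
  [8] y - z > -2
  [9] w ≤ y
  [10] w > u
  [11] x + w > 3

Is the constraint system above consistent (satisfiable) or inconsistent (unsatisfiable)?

Unsatisfiable

Constraints 4, 9, and 10 give w ≤ y, y < u, u < w. Chaining: w ≤ y < u < w, which forces w < w — impossible.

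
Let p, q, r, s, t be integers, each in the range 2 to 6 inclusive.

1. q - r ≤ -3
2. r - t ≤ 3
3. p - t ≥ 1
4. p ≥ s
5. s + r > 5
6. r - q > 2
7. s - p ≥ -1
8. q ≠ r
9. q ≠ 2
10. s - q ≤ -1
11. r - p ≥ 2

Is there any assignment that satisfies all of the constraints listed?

Unsatisfiable

Constraints 1, 2, 3, 7, and 10 give t − r ≥ -3, r − q ≥ 3, q − s ≥ 1, s − p ≥ -1, p − t ≥ 1.
Adding all 5 inequalities: the left sides telescope to 0, and the right sides sum to (-3) + 3 + 1 + (-1) + 1 = 1. So 0 ≥ 1, which is false.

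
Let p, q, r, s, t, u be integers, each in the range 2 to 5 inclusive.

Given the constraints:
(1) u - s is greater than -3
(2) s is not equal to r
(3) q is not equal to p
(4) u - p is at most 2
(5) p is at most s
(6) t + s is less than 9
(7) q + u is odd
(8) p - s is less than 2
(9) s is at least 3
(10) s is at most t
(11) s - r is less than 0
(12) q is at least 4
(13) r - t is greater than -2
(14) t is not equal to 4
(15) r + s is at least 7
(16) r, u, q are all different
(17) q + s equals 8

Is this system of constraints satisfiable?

Satisfiable

One satisfying assignment is p = 3, q = 5, r = 4, s = 3, t = 3, u = 2.
For the less obvious constraints — constraint 1: u - s = -1; constraint 4: u - p = -1 — and the others hold by inspection.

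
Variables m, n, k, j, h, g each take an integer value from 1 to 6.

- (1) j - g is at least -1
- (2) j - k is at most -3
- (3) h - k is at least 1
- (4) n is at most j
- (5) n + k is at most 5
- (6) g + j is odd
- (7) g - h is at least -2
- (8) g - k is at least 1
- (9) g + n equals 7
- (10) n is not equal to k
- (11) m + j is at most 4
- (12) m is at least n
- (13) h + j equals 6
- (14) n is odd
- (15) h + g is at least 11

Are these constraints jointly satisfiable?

Unsatisfiable

Constraints 1, 2, 3, and 7 give g − h ≥ -2, h − k ≥ 1, k − j ≥ 3, j − g ≥ -1.
Adding all 4 inequalities: the left sides telescope to 0, and the right sides sum to (-2) + 1 + 3 + (-1) = 1. So 0 ≥ 1, which is false.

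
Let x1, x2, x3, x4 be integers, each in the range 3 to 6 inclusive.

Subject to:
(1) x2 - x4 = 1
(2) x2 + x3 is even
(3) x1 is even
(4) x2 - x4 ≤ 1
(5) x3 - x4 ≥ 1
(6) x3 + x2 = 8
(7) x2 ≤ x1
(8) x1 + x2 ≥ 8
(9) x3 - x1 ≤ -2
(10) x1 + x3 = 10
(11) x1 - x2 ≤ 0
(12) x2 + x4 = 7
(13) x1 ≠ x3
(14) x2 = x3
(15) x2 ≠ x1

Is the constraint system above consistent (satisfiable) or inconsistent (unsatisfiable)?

Constraints 4, 5, 9, and 11 give x1 − x3 ≥ 2, x3 − x4 ≥ 1, x4 − x2 ≥ -1, x2 − x1 ≥ 0.
Adding all 4 inequalities: the left sides telescope to 0, and the right sides sum to 2 + 1 + (-1) + 0 = 2. So 0 ≥ 2, which is false.

Unsatisfiable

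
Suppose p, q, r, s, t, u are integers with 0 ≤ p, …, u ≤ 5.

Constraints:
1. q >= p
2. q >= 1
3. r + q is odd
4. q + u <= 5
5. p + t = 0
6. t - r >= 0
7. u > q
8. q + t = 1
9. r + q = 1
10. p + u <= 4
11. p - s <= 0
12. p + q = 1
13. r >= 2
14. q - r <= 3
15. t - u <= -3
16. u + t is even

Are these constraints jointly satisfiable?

Unsatisfiable

From constraint 13: r ≥ 2. From constraint 2: q ≥ 1. Hence r + q ≥ 3. But constraint 9 requires r + q = 1, and 1 < 3. Contradiction.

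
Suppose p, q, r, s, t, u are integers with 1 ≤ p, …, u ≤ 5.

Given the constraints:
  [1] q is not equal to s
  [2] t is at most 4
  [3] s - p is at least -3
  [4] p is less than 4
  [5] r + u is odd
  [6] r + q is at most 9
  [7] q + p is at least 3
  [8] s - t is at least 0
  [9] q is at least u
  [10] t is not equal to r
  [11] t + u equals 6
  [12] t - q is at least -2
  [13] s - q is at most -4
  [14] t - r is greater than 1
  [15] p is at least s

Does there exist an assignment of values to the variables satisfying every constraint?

Unsatisfiable

Constraints 8, 12, and 13 give s − t ≥ 0, t − q ≥ -2, q − s ≥ 4.
Adding all 3 inequalities: the left sides telescope to 0, and the right sides sum to 0 + (-2) + 4 = 2. So 0 ≥ 2, which is false.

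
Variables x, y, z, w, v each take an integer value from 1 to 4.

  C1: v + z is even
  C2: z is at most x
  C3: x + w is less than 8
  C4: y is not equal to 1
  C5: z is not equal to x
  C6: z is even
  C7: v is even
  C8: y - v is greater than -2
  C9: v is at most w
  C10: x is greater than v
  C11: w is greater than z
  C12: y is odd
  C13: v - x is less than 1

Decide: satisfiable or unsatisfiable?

Satisfiable

Take x = 4, y = 3, z = 2, w = 3, v = 2. Then constraint 3: x + w = 7; constraint 8: y - v = 1; constraint 13: v - x = -2, and every other listed constraint is also met.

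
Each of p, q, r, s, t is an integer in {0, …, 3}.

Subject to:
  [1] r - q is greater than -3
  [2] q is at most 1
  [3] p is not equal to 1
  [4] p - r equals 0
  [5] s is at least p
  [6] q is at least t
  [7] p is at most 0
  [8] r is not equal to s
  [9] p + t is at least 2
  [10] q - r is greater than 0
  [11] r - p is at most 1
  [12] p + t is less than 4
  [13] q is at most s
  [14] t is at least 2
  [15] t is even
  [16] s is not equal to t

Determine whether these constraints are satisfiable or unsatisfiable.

From constraint 7: p ≤ 0. From constraints 2 and 6: t ≤ q ≤ 1. Hence p + t ≤ 1. But constraint 9 requires p + t ≥ 2, and 2 > 1. Contradiction.

Unsatisfiable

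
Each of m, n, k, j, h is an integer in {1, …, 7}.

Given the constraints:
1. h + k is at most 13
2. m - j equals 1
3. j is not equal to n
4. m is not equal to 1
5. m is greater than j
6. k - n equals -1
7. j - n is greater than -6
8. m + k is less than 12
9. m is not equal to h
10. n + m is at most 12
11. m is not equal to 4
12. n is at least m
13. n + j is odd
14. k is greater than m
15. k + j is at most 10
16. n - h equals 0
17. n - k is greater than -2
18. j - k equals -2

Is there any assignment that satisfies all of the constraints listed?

Satisfiable

Take m = 5, n = 7, k = 6, j = 4, h = 7. Then constraint 1: h + k = 13; constraint 2: m - j = 1; constraint 6: k - n = -1, and every other listed constraint is also met.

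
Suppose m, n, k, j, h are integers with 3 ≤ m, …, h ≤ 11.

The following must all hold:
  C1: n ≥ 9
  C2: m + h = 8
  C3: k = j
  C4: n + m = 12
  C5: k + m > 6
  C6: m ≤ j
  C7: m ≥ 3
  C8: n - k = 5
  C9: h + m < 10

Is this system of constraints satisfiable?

Satisfiable

Setting (m, n, k, j, h) = (3, 9, 4, 4, 5) satisfies everything: constraint 2: m + h = 8; constraint 4: n + m = 12; constraint 5: k + m = 7, and the others follow.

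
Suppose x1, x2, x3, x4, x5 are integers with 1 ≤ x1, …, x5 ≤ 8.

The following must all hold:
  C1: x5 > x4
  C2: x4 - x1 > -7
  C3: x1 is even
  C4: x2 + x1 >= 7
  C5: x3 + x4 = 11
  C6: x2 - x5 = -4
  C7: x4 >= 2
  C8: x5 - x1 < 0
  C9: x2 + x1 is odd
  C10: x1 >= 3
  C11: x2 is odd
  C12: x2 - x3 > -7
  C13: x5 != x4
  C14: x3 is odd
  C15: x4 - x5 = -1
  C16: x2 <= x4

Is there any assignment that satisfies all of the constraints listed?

Satisfiable

One satisfying assignment is x1 = 8, x2 = 1, x3 = 7, x4 = 4, x5 = 5.
For the less obvious constraints — constraint 2: x4 - x1 = -4; constraint 4: x2 + x1 = 9; constraint 5: x3 + x4 = 11 — and the others hold by inspection.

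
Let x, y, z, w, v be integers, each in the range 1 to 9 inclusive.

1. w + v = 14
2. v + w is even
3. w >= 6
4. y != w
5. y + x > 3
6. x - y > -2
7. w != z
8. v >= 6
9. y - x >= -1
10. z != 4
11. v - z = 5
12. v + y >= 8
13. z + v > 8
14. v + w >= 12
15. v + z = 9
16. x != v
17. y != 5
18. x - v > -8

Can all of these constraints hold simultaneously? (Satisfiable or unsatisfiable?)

Satisfiable

One satisfying assignment is x = 2, y = 2, z = 2, w = 7, v = 7.
For the less obvious constraints — constraint 1: w + v = 14; constraint 5: y + x = 4 — and the others hold by inspection.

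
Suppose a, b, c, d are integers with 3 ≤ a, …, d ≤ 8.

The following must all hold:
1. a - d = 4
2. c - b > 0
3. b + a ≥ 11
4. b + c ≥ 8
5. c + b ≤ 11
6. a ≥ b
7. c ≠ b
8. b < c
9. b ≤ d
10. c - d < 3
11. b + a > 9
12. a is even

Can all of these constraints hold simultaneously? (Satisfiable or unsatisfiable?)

Satisfiable

Setting (a, b, c, d) = (8, 4, 6, 4) satisfies everything: constraint 1: a - d = 4; constraint 2: c - b = 2; constraint 3: b + a = 12, and the others follow.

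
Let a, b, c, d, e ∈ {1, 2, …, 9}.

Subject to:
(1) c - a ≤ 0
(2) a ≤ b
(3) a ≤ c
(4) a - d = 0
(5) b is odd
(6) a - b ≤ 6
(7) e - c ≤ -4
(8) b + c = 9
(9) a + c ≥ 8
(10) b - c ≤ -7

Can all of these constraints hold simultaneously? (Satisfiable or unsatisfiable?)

Unsatisfiable

Constraints 1, 6, and 10 give a − c ≥ 0, c − b ≥ 7, b − a ≥ -6.
Adding all 3 inequalities: the left sides telescope to 0, and the right sides sum to 0 + 7 + (-6) = 1. So 0 ≥ 1, which is false.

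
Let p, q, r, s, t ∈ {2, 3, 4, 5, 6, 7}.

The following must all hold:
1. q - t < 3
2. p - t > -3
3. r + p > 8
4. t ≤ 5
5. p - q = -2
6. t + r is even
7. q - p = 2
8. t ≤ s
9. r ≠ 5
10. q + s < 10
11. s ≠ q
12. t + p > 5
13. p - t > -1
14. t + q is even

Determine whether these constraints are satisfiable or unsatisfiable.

One satisfying assignment is p = 3, q = 5, r = 7, s = 3, t = 3.
For the less obvious constraints — constraint 1: q - t = 2; constraint 2: p - t = 0; constraint 3: r + p = 10 — and the others hold by inspection.

Satisfiable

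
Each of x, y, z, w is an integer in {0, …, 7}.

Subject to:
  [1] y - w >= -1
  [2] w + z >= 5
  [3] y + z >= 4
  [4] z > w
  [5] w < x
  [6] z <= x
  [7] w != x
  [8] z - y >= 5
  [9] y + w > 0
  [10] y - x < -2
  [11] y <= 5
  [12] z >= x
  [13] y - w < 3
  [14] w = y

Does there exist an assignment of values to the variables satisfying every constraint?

Satisfiable

Setting (x, y, z, w) = (6, 1, 6, 1) satisfies everything: constraint 1: y - w = 0; constraint 2: w + z = 7, and the others follow.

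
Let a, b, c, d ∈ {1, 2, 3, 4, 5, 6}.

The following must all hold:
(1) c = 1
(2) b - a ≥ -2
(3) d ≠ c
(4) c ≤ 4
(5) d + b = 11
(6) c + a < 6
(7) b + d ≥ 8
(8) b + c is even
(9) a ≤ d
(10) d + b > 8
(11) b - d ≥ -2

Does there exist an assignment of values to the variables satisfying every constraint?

Setting (a, b, c, d) = (4, 5, 1, 6) satisfies everything: constraint 2: b - a = 1; constraint 5: d + b = 11; constraint 6: c + a = 5, and the others follow.

Satisfiable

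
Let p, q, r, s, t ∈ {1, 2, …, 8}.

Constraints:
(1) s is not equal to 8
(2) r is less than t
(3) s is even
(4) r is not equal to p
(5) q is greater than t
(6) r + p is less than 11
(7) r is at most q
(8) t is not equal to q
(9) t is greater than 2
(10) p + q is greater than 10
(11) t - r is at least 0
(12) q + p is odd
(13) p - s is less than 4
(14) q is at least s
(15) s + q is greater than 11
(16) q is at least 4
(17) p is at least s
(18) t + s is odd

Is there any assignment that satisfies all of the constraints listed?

Satisfiable

Try p = 7, q = 6, r = 3, s = 6, t = 5.
Check constraint 6: r + p = 10; constraint 10: p + q = 13. The remaining constraints are straightforward to verify.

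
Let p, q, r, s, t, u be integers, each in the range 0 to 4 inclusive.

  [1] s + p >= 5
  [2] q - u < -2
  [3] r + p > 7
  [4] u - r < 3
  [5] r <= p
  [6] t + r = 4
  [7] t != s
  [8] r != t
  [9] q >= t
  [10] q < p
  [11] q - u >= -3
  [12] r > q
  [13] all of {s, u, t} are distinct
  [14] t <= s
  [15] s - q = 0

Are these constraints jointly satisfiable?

Satisfiable

Take p = 4, q = 1, r = 4, s = 1, t = 0, u = 4. Then constraint 1: s + p = 5; constraint 2: q - u = -3; constraint 3: r + p = 8, and every other listed constraint is also met.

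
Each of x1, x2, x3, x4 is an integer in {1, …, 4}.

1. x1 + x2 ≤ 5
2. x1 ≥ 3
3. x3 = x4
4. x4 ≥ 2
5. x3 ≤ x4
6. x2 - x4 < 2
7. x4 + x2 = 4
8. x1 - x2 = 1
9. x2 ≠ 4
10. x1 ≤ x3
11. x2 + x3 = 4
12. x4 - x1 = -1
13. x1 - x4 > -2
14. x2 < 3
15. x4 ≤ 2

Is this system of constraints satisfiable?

From constraints 2 and 10: x3 ≥ x1 and x1 ≥ 3, so x3 ≥ 3. From constraints 5 and 15: x3 ≤ x4 and x4 ≤ 2, so x3 ≤ 2. But 2 < 3, so no value of x3 works.

Unsatisfiable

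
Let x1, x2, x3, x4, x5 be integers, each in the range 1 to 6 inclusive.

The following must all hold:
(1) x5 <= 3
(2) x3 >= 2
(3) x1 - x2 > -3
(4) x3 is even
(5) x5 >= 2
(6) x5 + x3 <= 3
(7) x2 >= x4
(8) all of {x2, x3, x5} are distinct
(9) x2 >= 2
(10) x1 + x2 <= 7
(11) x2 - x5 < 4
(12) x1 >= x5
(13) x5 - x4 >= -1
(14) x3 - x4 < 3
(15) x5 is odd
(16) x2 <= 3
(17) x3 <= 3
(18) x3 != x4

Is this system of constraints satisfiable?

Constraints 1, 2, 5, 9, 16, and 17 confine each of x2, x3, x5 to the 2 values {2, 3}.
Constraint 8 requires all 3 of them to be distinct, but only 2 values are available — impossible by the pigeonhole principle.

Unsatisfiable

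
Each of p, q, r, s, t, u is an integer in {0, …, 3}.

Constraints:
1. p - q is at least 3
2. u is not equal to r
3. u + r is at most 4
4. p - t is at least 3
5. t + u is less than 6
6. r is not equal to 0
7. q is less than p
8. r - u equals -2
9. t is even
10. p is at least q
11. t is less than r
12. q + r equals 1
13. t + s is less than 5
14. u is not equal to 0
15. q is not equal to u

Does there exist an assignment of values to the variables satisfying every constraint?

Satisfiable

Setting (p, q, r, s, t, u) = (3, 0, 1, 2, 0, 3) satisfies everything: constraint 1: p - q = 3; constraint 3: u + r = 4, and the others follow.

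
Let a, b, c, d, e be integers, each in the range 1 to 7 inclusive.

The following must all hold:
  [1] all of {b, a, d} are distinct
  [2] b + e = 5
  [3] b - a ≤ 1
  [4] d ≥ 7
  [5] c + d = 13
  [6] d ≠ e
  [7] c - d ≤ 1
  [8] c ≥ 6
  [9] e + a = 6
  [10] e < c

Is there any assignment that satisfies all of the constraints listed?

Setting (a, b, c, d, e) = (4, 3, 6, 7, 2) satisfies everything: constraint 2: b + e = 5; constraint 3: b - a = -1, and the others follow.

Satisfiable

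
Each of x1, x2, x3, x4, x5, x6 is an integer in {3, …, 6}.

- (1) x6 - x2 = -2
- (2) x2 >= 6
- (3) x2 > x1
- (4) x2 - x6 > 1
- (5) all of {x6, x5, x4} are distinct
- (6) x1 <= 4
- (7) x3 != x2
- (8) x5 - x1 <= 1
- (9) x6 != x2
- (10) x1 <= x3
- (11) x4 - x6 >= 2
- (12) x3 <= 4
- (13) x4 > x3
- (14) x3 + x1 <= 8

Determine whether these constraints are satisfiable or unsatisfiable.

Satisfiable

Take x1 = 3, x2 = 6, x3 = 3, x4 = 6, x5 = 3, x6 = 4. Then constraint 1: x6 - x2 = -2; constraint 4: x2 - x6 = 2, and every other listed constraint is also met.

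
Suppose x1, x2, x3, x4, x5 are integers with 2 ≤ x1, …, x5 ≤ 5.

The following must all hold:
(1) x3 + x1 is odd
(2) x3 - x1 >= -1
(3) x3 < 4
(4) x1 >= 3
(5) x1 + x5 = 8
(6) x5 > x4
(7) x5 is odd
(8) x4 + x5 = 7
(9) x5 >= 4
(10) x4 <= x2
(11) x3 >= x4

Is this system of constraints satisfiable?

The assignment x1 = 3, x2 = 5, x3 = 2, x4 = 2, x5 = 5 works:
  constraint 2 holds since x3 - x1 = -1.
  constraint 5 holds since x1 + x5 = 8.
  constraint 8 holds since x4 + x5 = 7.
The rest check out directly.

Satisfiable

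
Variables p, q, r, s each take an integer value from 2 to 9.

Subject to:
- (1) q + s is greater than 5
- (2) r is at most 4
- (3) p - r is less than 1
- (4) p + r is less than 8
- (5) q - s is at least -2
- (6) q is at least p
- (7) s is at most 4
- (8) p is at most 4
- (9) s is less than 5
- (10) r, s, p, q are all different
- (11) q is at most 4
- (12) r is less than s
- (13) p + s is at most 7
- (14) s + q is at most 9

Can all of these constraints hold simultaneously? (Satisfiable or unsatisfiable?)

Constraints 2, 7, 8, and 11 confine each of r, s, p, q to the 3 values {2, …, 4} (the domain already gives each ≥ 2).
Constraint 10 requires all 4 of them to be distinct, but only 3 values are available — impossible by the pigeonhole principle.

Unsatisfiable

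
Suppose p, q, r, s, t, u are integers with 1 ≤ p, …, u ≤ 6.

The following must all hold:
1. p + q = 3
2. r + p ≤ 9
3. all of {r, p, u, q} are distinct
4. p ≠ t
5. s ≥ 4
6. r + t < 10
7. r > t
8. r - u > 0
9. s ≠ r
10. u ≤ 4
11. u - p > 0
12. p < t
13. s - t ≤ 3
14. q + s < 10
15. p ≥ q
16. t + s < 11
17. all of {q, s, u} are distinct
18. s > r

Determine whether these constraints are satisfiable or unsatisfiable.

Satisfiable

Take p = 2, q = 1, r = 5, s = 6, t = 4, u = 3. Then constraint 1: p + q = 3; constraint 2: r + p = 7, and every other listed constraint is also met.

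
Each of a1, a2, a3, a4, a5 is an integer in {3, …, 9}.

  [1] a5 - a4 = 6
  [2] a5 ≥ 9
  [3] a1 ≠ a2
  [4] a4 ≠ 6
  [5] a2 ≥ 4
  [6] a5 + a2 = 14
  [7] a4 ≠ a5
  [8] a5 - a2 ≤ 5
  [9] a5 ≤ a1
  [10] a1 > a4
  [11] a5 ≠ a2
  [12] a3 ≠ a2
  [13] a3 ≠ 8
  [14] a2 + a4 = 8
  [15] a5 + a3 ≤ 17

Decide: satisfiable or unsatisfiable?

Satisfiable

Setting (a1, a2, a3, a4, a5) = (9, 5, 7, 3, 9) satisfies everything: constraint 1: a5 - a4 = 6; constraint 6: a5 + a2 = 14, and the others follow.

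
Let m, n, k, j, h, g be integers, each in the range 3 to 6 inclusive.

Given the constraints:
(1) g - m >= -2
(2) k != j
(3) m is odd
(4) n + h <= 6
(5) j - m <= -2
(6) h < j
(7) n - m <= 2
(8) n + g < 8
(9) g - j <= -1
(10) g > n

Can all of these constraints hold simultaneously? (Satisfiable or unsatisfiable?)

Unsatisfiable

Constraints 1, 5, and 9 give j − g ≥ 1, g − m ≥ -2, m − j ≥ 2.
Adding all 3 inequalities: the left sides telescope to 0, and the right sides sum to 1 + (-2) + 2 = 1. So 0 ≥ 1, which is false.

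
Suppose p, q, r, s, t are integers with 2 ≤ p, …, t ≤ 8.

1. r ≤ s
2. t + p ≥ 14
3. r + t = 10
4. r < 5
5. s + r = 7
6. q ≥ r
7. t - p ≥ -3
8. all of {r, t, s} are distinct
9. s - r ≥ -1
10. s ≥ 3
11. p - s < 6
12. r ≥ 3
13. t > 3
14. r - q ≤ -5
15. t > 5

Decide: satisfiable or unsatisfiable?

Satisfiable

Try p = 8, q = 8, r = 3, s = 4, t = 7.
Check constraint 2: t + p = 15; constraint 3: r + t = 10; constraint 5: s + r = 7. The remaining constraints are straightforward to verify.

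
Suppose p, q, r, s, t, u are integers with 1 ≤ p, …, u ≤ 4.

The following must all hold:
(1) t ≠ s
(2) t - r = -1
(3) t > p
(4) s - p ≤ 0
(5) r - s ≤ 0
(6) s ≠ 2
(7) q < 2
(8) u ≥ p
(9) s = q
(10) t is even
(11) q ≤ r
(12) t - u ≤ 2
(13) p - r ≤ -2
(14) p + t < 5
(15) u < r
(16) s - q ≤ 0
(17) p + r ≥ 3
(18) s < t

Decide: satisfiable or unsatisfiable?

Constraints 4, 5, and 13 give r − p ≥ 2, p − s ≥ 0, s − r ≥ 0.
Adding all 3 inequalities: the left sides telescope to 0, and the right sides sum to 2 + 0 + 0 = 2. So 0 ≥ 2, which is false.

Unsatisfiable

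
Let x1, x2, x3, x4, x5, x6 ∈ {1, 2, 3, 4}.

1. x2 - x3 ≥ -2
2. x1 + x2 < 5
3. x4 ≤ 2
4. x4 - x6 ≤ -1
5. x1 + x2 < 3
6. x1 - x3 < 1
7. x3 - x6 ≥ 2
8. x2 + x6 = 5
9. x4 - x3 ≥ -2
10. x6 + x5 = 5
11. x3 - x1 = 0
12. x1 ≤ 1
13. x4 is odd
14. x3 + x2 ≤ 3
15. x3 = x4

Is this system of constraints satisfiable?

Constraints 4, 7, and 9 give x6 − x4 ≥ 1, x4 − x3 ≥ -2, x3 − x6 ≥ 2.
Adding all 3 inequalities: the left sides telescope to 0, and the right sides sum to 1 + (-2) + 2 = 1. So 0 ≥ 1, which is false.

Unsatisfiable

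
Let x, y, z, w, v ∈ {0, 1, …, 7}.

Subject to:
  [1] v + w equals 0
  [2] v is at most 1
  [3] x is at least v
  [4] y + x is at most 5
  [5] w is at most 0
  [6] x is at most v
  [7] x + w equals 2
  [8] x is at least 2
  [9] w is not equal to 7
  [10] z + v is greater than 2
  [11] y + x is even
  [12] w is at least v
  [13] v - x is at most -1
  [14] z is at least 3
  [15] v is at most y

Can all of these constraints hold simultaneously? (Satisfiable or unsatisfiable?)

From constraints 6 and 8: v ≥ x and x ≥ 2, so v ≥ 2. From constraints 5 and 12: v ≤ w and w ≤ 0, so v ≤ 0. But 0 < 2, so no value of v works.

Unsatisfiable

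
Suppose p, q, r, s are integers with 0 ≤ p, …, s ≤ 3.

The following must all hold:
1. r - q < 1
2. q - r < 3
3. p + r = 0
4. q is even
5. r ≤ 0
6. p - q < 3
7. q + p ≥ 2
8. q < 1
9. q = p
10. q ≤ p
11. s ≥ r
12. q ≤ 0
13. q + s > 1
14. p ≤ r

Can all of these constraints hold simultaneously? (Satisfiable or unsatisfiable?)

Unsatisfiable

From constraint 12: q ≤ 0. From constraints 5 and 14: p ≤ r ≤ 0. Hence q + p ≤ 0. But constraint 7 requires q + p ≥ 2, and 2 > 0. Contradiction.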